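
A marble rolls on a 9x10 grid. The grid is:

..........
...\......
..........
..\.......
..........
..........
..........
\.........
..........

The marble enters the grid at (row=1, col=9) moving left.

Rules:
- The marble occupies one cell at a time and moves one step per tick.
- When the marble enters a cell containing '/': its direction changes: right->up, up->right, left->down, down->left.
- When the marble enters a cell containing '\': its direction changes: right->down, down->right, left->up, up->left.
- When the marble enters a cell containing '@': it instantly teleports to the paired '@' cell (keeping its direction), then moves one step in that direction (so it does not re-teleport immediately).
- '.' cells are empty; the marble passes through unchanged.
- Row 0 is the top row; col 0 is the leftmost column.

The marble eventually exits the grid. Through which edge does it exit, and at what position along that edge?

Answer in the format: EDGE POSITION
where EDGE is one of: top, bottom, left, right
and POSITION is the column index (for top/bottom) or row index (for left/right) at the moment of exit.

Step 1: enter (1,9), '.' pass, move left to (1,8)
Step 2: enter (1,8), '.' pass, move left to (1,7)
Step 3: enter (1,7), '.' pass, move left to (1,6)
Step 4: enter (1,6), '.' pass, move left to (1,5)
Step 5: enter (1,5), '.' pass, move left to (1,4)
Step 6: enter (1,4), '.' pass, move left to (1,3)
Step 7: enter (1,3), '\' deflects left->up, move up to (0,3)
Step 8: enter (0,3), '.' pass, move up to (-1,3)
Step 9: at (-1,3) — EXIT via top edge, pos 3

Answer: top 3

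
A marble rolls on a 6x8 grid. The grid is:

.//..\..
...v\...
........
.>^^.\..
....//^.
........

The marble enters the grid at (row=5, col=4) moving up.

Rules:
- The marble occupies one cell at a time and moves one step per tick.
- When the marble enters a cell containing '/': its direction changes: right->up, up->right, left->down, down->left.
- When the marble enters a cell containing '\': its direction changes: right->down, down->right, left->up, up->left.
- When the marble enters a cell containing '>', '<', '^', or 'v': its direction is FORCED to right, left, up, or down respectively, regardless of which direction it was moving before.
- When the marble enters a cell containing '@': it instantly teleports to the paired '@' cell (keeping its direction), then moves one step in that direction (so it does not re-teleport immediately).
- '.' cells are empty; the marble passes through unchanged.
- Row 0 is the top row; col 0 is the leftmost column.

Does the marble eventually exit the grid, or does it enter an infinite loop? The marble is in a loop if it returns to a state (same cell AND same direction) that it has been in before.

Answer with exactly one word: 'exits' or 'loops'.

Answer: loops

Derivation:
Step 1: enter (5,4), '.' pass, move up to (4,4)
Step 2: enter (4,4), '/' deflects up->right, move right to (4,5)
Step 3: enter (4,5), '/' deflects right->up, move up to (3,5)
Step 4: enter (3,5), '\' deflects up->left, move left to (3,4)
Step 5: enter (3,4), '.' pass, move left to (3,3)
Step 6: enter (3,3), '^' forces left->up, move up to (2,3)
Step 7: enter (2,3), '.' pass, move up to (1,3)
Step 8: enter (1,3), 'v' forces up->down, move down to (2,3)
Step 9: enter (2,3), '.' pass, move down to (3,3)
Step 10: enter (3,3), '^' forces down->up, move up to (2,3)
Step 11: at (2,3) dir=up — LOOP DETECTED (seen before)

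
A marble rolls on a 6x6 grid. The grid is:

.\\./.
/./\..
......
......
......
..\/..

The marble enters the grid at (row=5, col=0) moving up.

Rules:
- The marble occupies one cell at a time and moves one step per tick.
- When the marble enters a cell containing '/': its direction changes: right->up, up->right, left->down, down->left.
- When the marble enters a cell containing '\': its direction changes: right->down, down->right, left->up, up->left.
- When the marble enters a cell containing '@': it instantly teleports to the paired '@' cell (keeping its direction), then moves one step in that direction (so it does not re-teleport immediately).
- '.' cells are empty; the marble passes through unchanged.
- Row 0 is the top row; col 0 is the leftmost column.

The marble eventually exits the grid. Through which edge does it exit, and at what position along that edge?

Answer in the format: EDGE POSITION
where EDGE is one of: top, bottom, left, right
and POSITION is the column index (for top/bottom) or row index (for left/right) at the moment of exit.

Answer: top 1

Derivation:
Step 1: enter (5,0), '.' pass, move up to (4,0)
Step 2: enter (4,0), '.' pass, move up to (3,0)
Step 3: enter (3,0), '.' pass, move up to (2,0)
Step 4: enter (2,0), '.' pass, move up to (1,0)
Step 5: enter (1,0), '/' deflects up->right, move right to (1,1)
Step 6: enter (1,1), '.' pass, move right to (1,2)
Step 7: enter (1,2), '/' deflects right->up, move up to (0,2)
Step 8: enter (0,2), '\' deflects up->left, move left to (0,1)
Step 9: enter (0,1), '\' deflects left->up, move up to (-1,1)
Step 10: at (-1,1) — EXIT via top edge, pos 1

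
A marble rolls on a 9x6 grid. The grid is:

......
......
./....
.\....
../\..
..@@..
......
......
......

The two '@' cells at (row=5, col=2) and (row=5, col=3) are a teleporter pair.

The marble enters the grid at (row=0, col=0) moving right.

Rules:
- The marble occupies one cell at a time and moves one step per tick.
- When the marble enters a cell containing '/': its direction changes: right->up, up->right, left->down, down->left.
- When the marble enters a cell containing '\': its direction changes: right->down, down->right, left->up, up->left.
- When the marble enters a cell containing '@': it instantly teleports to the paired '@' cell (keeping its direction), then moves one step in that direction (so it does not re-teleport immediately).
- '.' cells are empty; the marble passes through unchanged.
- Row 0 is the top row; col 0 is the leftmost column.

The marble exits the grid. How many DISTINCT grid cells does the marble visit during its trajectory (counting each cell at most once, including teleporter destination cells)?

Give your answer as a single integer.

Step 1: enter (0,0), '.' pass, move right to (0,1)
Step 2: enter (0,1), '.' pass, move right to (0,2)
Step 3: enter (0,2), '.' pass, move right to (0,3)
Step 4: enter (0,3), '.' pass, move right to (0,4)
Step 5: enter (0,4), '.' pass, move right to (0,5)
Step 6: enter (0,5), '.' pass, move right to (0,6)
Step 7: at (0,6) — EXIT via right edge, pos 0
Distinct cells visited: 6 (path length 6)

Answer: 6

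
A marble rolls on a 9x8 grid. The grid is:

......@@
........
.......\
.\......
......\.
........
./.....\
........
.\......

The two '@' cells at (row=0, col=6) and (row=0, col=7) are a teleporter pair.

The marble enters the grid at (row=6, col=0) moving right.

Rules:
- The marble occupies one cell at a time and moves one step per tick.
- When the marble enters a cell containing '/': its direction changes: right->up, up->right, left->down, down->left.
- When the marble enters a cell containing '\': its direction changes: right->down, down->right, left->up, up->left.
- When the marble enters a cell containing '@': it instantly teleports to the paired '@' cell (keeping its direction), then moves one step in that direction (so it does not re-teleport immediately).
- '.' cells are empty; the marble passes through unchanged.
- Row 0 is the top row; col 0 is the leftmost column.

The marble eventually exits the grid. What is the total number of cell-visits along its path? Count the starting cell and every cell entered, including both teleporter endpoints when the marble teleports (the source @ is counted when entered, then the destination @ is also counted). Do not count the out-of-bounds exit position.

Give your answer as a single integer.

Answer: 6

Derivation:
Step 1: enter (6,0), '.' pass, move right to (6,1)
Step 2: enter (6,1), '/' deflects right->up, move up to (5,1)
Step 3: enter (5,1), '.' pass, move up to (4,1)
Step 4: enter (4,1), '.' pass, move up to (3,1)
Step 5: enter (3,1), '\' deflects up->left, move left to (3,0)
Step 6: enter (3,0), '.' pass, move left to (3,-1)
Step 7: at (3,-1) — EXIT via left edge, pos 3
Path length (cell visits): 6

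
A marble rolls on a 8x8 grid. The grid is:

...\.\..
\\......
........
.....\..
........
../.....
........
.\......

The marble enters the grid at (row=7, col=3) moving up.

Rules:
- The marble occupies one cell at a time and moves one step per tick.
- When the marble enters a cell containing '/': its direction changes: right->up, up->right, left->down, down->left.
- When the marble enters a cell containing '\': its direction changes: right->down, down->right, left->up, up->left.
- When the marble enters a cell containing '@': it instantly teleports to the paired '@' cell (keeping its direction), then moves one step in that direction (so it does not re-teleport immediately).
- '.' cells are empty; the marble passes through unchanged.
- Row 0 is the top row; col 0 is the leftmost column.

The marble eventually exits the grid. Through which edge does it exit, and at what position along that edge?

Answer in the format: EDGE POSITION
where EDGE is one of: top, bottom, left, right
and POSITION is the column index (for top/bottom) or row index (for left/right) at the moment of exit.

Step 1: enter (7,3), '.' pass, move up to (6,3)
Step 2: enter (6,3), '.' pass, move up to (5,3)
Step 3: enter (5,3), '.' pass, move up to (4,3)
Step 4: enter (4,3), '.' pass, move up to (3,3)
Step 5: enter (3,3), '.' pass, move up to (2,3)
Step 6: enter (2,3), '.' pass, move up to (1,3)
Step 7: enter (1,3), '.' pass, move up to (0,3)
Step 8: enter (0,3), '\' deflects up->left, move left to (0,2)
Step 9: enter (0,2), '.' pass, move left to (0,1)
Step 10: enter (0,1), '.' pass, move left to (0,0)
Step 11: enter (0,0), '.' pass, move left to (0,-1)
Step 12: at (0,-1) — EXIT via left edge, pos 0

Answer: left 0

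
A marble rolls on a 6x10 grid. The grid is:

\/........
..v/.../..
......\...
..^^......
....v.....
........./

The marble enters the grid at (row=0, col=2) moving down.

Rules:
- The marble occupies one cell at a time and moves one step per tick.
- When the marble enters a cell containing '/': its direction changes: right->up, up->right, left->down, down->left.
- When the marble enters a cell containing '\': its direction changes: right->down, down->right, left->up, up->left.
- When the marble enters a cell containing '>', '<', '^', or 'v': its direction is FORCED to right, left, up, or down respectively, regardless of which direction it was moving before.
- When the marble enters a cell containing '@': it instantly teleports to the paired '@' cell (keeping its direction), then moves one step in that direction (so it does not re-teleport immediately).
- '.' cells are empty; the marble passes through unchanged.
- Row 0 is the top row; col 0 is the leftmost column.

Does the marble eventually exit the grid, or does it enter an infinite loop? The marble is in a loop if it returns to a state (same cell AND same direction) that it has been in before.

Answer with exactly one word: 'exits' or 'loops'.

Step 1: enter (0,2), '.' pass, move down to (1,2)
Step 2: enter (1,2), 'v' forces down->down, move down to (2,2)
Step 3: enter (2,2), '.' pass, move down to (3,2)
Step 4: enter (3,2), '^' forces down->up, move up to (2,2)
Step 5: enter (2,2), '.' pass, move up to (1,2)
Step 6: enter (1,2), 'v' forces up->down, move down to (2,2)
Step 7: at (2,2) dir=down — LOOP DETECTED (seen before)

Answer: loops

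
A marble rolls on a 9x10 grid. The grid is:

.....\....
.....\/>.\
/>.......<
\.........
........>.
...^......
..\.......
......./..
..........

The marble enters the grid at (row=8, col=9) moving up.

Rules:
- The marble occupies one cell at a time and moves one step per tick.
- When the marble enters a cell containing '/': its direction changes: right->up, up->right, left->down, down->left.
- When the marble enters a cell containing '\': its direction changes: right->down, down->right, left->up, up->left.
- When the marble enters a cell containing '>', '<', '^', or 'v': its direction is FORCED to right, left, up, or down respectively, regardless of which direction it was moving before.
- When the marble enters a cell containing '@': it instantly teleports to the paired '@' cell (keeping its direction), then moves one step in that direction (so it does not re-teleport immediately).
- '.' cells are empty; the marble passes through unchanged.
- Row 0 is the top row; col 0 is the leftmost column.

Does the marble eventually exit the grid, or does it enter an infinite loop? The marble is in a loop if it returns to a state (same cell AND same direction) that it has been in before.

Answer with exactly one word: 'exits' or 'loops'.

Answer: loops

Derivation:
Step 1: enter (8,9), '.' pass, move up to (7,9)
Step 2: enter (7,9), '.' pass, move up to (6,9)
Step 3: enter (6,9), '.' pass, move up to (5,9)
Step 4: enter (5,9), '.' pass, move up to (4,9)
Step 5: enter (4,9), '.' pass, move up to (3,9)
Step 6: enter (3,9), '.' pass, move up to (2,9)
Step 7: enter (2,9), '<' forces up->left, move left to (2,8)
Step 8: enter (2,8), '.' pass, move left to (2,7)
Step 9: enter (2,7), '.' pass, move left to (2,6)
Step 10: enter (2,6), '.' pass, move left to (2,5)
Step 11: enter (2,5), '.' pass, move left to (2,4)
Step 12: enter (2,4), '.' pass, move left to (2,3)
Step 13: enter (2,3), '.' pass, move left to (2,2)
Step 14: enter (2,2), '.' pass, move left to (2,1)
Step 15: enter (2,1), '>' forces left->right, move right to (2,2)
Step 16: enter (2,2), '.' pass, move right to (2,3)
Step 17: enter (2,3), '.' pass, move right to (2,4)
Step 18: enter (2,4), '.' pass, move right to (2,5)
Step 19: enter (2,5), '.' pass, move right to (2,6)
Step 20: enter (2,6), '.' pass, move right to (2,7)
Step 21: enter (2,7), '.' pass, move right to (2,8)
Step 22: enter (2,8), '.' pass, move right to (2,9)
Step 23: enter (2,9), '<' forces right->left, move left to (2,8)
Step 24: at (2,8) dir=left — LOOP DETECTED (seen before)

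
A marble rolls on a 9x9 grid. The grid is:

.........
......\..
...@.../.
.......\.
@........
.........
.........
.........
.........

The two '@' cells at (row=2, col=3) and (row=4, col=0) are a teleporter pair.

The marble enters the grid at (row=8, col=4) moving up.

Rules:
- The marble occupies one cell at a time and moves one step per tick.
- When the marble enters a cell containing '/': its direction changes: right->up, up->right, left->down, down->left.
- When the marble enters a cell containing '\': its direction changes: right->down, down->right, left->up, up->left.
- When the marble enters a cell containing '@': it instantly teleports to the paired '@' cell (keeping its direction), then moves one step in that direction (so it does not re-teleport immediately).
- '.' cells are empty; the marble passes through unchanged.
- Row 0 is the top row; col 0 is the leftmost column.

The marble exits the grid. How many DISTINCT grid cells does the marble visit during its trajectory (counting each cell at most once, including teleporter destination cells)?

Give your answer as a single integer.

Answer: 9

Derivation:
Step 1: enter (8,4), '.' pass, move up to (7,4)
Step 2: enter (7,4), '.' pass, move up to (6,4)
Step 3: enter (6,4), '.' pass, move up to (5,4)
Step 4: enter (5,4), '.' pass, move up to (4,4)
Step 5: enter (4,4), '.' pass, move up to (3,4)
Step 6: enter (3,4), '.' pass, move up to (2,4)
Step 7: enter (2,4), '.' pass, move up to (1,4)
Step 8: enter (1,4), '.' pass, move up to (0,4)
Step 9: enter (0,4), '.' pass, move up to (-1,4)
Step 10: at (-1,4) — EXIT via top edge, pos 4
Distinct cells visited: 9 (path length 9)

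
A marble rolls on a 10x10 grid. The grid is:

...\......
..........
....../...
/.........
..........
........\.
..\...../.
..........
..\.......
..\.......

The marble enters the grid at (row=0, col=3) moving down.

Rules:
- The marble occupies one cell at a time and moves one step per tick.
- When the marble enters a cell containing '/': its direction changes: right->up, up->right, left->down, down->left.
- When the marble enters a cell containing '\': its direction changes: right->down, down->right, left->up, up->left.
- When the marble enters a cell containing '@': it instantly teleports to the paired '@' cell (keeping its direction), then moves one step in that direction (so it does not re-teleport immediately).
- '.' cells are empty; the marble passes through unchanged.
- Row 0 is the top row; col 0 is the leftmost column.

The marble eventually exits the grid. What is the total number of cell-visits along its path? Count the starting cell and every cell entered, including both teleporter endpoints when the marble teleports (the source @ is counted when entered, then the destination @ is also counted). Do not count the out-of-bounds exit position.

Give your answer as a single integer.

Answer: 7

Derivation:
Step 1: enter (0,3), '\' deflects down->right, move right to (0,4)
Step 2: enter (0,4), '.' pass, move right to (0,5)
Step 3: enter (0,5), '.' pass, move right to (0,6)
Step 4: enter (0,6), '.' pass, move right to (0,7)
Step 5: enter (0,7), '.' pass, move right to (0,8)
Step 6: enter (0,8), '.' pass, move right to (0,9)
Step 7: enter (0,9), '.' pass, move right to (0,10)
Step 8: at (0,10) — EXIT via right edge, pos 0
Path length (cell visits): 7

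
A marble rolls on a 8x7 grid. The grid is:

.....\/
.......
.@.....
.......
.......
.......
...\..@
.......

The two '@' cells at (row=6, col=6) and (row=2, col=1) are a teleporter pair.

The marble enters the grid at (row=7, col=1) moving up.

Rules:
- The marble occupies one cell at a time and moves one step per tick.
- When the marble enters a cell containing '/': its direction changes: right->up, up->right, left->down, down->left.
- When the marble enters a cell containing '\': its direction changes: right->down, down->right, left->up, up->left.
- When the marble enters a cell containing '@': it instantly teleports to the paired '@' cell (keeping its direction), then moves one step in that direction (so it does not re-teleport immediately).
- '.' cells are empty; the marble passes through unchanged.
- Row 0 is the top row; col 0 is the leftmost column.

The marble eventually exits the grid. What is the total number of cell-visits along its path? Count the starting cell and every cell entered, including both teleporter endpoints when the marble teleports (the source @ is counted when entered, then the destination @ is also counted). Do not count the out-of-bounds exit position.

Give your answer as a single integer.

Answer: 13

Derivation:
Step 1: enter (7,1), '.' pass, move up to (6,1)
Step 2: enter (6,1), '.' pass, move up to (5,1)
Step 3: enter (5,1), '.' pass, move up to (4,1)
Step 4: enter (4,1), '.' pass, move up to (3,1)
Step 5: enter (3,1), '.' pass, move up to (2,1)
Step 6: enter (2,1), '@' teleport (2,1)->(6,6), also enter (6,6), move up to (5,6)
Step 7: enter (5,6), '.' pass, move up to (4,6)
Step 8: enter (4,6), '.' pass, move up to (3,6)
Step 9: enter (3,6), '.' pass, move up to (2,6)
Step 10: enter (2,6), '.' pass, move up to (1,6)
Step 11: enter (1,6), '.' pass, move up to (0,6)
Step 12: enter (0,6), '/' deflects up->right, move right to (0,7)
Step 13: at (0,7) — EXIT via right edge, pos 0
Path length (cell visits): 13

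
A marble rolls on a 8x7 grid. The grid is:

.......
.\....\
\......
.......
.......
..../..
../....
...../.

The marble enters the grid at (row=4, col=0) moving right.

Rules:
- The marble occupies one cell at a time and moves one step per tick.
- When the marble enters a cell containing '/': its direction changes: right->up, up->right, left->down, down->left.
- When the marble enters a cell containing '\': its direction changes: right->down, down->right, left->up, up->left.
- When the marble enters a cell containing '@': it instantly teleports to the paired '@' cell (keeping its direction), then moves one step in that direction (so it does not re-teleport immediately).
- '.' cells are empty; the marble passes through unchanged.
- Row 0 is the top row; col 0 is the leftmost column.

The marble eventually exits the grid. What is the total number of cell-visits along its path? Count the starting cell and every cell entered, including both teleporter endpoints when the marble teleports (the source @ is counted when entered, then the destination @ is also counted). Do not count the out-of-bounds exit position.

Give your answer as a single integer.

Answer: 7

Derivation:
Step 1: enter (4,0), '.' pass, move right to (4,1)
Step 2: enter (4,1), '.' pass, move right to (4,2)
Step 3: enter (4,2), '.' pass, move right to (4,3)
Step 4: enter (4,3), '.' pass, move right to (4,4)
Step 5: enter (4,4), '.' pass, move right to (4,5)
Step 6: enter (4,5), '.' pass, move right to (4,6)
Step 7: enter (4,6), '.' pass, move right to (4,7)
Step 8: at (4,7) — EXIT via right edge, pos 4
Path length (cell visits): 7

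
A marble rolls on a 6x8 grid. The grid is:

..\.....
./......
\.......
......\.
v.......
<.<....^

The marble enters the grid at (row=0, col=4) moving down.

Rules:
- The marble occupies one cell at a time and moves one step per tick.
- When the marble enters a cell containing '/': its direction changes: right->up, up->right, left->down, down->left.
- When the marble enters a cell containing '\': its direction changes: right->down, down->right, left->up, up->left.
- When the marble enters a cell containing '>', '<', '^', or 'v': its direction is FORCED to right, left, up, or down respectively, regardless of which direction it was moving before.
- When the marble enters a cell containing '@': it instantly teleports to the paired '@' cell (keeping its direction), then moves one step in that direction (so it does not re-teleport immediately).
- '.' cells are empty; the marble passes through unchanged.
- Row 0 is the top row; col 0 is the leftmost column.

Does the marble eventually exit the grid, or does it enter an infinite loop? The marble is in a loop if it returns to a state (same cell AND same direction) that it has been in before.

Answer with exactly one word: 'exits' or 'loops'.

Step 1: enter (0,4), '.' pass, move down to (1,4)
Step 2: enter (1,4), '.' pass, move down to (2,4)
Step 3: enter (2,4), '.' pass, move down to (3,4)
Step 4: enter (3,4), '.' pass, move down to (4,4)
Step 5: enter (4,4), '.' pass, move down to (5,4)
Step 6: enter (5,4), '.' pass, move down to (6,4)
Step 7: at (6,4) — EXIT via bottom edge, pos 4

Answer: exits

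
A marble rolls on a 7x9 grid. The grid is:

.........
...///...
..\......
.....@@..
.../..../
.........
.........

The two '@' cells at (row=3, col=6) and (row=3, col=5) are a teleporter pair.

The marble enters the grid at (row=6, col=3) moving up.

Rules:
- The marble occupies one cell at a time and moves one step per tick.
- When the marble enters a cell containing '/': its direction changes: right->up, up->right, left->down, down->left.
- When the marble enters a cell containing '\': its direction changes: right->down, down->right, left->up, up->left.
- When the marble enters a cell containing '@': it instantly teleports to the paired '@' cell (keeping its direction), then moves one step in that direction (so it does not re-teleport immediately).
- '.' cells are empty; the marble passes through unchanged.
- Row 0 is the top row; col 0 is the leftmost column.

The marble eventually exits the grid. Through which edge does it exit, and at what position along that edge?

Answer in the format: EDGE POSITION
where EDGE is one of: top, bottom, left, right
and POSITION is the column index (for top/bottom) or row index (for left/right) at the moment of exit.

Answer: top 8

Derivation:
Step 1: enter (6,3), '.' pass, move up to (5,3)
Step 2: enter (5,3), '.' pass, move up to (4,3)
Step 3: enter (4,3), '/' deflects up->right, move right to (4,4)
Step 4: enter (4,4), '.' pass, move right to (4,5)
Step 5: enter (4,5), '.' pass, move right to (4,6)
Step 6: enter (4,6), '.' pass, move right to (4,7)
Step 7: enter (4,7), '.' pass, move right to (4,8)
Step 8: enter (4,8), '/' deflects right->up, move up to (3,8)
Step 9: enter (3,8), '.' pass, move up to (2,8)
Step 10: enter (2,8), '.' pass, move up to (1,8)
Step 11: enter (1,8), '.' pass, move up to (0,8)
Step 12: enter (0,8), '.' pass, move up to (-1,8)
Step 13: at (-1,8) — EXIT via top edge, pos 8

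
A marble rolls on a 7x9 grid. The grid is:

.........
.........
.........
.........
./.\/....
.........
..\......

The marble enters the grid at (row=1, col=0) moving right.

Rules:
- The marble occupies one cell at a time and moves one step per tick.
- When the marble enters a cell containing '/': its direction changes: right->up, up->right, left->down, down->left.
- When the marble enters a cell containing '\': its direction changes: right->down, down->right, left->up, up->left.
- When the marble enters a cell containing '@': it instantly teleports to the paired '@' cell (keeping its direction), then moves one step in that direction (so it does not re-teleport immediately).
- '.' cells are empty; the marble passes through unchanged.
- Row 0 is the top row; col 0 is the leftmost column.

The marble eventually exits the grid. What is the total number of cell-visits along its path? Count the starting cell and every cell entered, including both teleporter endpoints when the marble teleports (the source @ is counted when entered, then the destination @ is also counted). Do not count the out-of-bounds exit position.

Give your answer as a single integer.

Step 1: enter (1,0), '.' pass, move right to (1,1)
Step 2: enter (1,1), '.' pass, move right to (1,2)
Step 3: enter (1,2), '.' pass, move right to (1,3)
Step 4: enter (1,3), '.' pass, move right to (1,4)
Step 5: enter (1,4), '.' pass, move right to (1,5)
Step 6: enter (1,5), '.' pass, move right to (1,6)
Step 7: enter (1,6), '.' pass, move right to (1,7)
Step 8: enter (1,7), '.' pass, move right to (1,8)
Step 9: enter (1,8), '.' pass, move right to (1,9)
Step 10: at (1,9) — EXIT via right edge, pos 1
Path length (cell visits): 9

Answer: 9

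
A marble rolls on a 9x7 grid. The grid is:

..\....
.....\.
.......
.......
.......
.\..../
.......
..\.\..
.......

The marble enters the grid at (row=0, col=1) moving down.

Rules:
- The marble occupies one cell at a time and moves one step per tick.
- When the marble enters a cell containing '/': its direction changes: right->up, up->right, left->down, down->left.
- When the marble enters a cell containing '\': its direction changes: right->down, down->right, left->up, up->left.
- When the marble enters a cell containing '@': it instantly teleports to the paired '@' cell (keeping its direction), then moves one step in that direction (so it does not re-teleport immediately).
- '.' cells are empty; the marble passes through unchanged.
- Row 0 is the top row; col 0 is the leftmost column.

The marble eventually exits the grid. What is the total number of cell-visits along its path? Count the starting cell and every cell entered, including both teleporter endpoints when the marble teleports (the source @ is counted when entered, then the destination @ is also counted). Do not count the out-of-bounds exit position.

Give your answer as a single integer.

Step 1: enter (0,1), '.' pass, move down to (1,1)
Step 2: enter (1,1), '.' pass, move down to (2,1)
Step 3: enter (2,1), '.' pass, move down to (3,1)
Step 4: enter (3,1), '.' pass, move down to (4,1)
Step 5: enter (4,1), '.' pass, move down to (5,1)
Step 6: enter (5,1), '\' deflects down->right, move right to (5,2)
Step 7: enter (5,2), '.' pass, move right to (5,3)
Step 8: enter (5,3), '.' pass, move right to (5,4)
Step 9: enter (5,4), '.' pass, move right to (5,5)
Step 10: enter (5,5), '.' pass, move right to (5,6)
Step 11: enter (5,6), '/' deflects right->up, move up to (4,6)
Step 12: enter (4,6), '.' pass, move up to (3,6)
Step 13: enter (3,6), '.' pass, move up to (2,6)
Step 14: enter (2,6), '.' pass, move up to (1,6)
Step 15: enter (1,6), '.' pass, move up to (0,6)
Step 16: enter (0,6), '.' pass, move up to (-1,6)
Step 17: at (-1,6) — EXIT via top edge, pos 6
Path length (cell visits): 16

Answer: 16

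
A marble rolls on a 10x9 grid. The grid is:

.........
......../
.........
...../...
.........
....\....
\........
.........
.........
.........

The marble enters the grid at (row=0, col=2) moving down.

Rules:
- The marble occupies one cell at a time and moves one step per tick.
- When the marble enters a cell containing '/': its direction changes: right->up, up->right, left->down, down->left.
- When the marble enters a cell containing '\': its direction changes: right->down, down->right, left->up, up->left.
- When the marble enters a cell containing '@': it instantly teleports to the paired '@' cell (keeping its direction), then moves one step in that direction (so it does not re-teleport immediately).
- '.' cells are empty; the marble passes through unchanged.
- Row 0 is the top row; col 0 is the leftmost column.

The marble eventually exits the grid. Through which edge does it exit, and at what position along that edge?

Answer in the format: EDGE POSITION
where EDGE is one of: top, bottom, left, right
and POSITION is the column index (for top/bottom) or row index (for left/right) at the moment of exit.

Answer: bottom 2

Derivation:
Step 1: enter (0,2), '.' pass, move down to (1,2)
Step 2: enter (1,2), '.' pass, move down to (2,2)
Step 3: enter (2,2), '.' pass, move down to (3,2)
Step 4: enter (3,2), '.' pass, move down to (4,2)
Step 5: enter (4,2), '.' pass, move down to (5,2)
Step 6: enter (5,2), '.' pass, move down to (6,2)
Step 7: enter (6,2), '.' pass, move down to (7,2)
Step 8: enter (7,2), '.' pass, move down to (8,2)
Step 9: enter (8,2), '.' pass, move down to (9,2)
Step 10: enter (9,2), '.' pass, move down to (10,2)
Step 11: at (10,2) — EXIT via bottom edge, pos 2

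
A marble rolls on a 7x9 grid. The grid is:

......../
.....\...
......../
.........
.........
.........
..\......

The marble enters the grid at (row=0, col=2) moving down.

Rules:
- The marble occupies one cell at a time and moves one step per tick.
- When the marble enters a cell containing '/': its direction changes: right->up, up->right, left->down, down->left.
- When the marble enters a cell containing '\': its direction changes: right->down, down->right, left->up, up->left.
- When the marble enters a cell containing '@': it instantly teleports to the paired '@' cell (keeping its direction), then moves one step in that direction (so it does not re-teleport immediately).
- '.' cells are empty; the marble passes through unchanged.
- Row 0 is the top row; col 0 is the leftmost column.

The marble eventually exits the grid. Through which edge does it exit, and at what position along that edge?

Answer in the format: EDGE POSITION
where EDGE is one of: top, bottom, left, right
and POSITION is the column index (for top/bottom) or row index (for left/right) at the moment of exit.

Step 1: enter (0,2), '.' pass, move down to (1,2)
Step 2: enter (1,2), '.' pass, move down to (2,2)
Step 3: enter (2,2), '.' pass, move down to (3,2)
Step 4: enter (3,2), '.' pass, move down to (4,2)
Step 5: enter (4,2), '.' pass, move down to (5,2)
Step 6: enter (5,2), '.' pass, move down to (6,2)
Step 7: enter (6,2), '\' deflects down->right, move right to (6,3)
Step 8: enter (6,3), '.' pass, move right to (6,4)
Step 9: enter (6,4), '.' pass, move right to (6,5)
Step 10: enter (6,5), '.' pass, move right to (6,6)
Step 11: enter (6,6), '.' pass, move right to (6,7)
Step 12: enter (6,7), '.' pass, move right to (6,8)
Step 13: enter (6,8), '.' pass, move right to (6,9)
Step 14: at (6,9) — EXIT via right edge, pos 6

Answer: right 6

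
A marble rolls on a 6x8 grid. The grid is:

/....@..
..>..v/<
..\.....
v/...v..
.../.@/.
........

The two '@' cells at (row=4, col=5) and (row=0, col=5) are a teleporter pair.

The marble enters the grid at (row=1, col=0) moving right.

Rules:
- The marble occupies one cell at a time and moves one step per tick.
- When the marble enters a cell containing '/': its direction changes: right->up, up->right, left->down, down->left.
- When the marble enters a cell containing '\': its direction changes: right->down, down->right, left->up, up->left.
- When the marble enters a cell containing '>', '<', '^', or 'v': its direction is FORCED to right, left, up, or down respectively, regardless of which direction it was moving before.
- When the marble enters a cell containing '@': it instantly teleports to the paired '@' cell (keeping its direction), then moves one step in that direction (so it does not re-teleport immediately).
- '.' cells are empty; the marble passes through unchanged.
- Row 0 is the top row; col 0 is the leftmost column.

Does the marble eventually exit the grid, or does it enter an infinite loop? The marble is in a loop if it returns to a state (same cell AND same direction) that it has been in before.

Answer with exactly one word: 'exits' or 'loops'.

Answer: loops

Derivation:
Step 1: enter (1,0), '.' pass, move right to (1,1)
Step 2: enter (1,1), '.' pass, move right to (1,2)
Step 3: enter (1,2), '>' forces right->right, move right to (1,3)
Step 4: enter (1,3), '.' pass, move right to (1,4)
Step 5: enter (1,4), '.' pass, move right to (1,5)
Step 6: enter (1,5), 'v' forces right->down, move down to (2,5)
Step 7: enter (2,5), '.' pass, move down to (3,5)
Step 8: enter (3,5), 'v' forces down->down, move down to (4,5)
Step 9: enter (4,5), '@' teleport (4,5)->(0,5), also enter (0,5), move down to (1,5)
Step 10: enter (1,5), 'v' forces down->down, move down to (2,5)
Step 11: at (2,5) dir=down — LOOP DETECTED (seen before)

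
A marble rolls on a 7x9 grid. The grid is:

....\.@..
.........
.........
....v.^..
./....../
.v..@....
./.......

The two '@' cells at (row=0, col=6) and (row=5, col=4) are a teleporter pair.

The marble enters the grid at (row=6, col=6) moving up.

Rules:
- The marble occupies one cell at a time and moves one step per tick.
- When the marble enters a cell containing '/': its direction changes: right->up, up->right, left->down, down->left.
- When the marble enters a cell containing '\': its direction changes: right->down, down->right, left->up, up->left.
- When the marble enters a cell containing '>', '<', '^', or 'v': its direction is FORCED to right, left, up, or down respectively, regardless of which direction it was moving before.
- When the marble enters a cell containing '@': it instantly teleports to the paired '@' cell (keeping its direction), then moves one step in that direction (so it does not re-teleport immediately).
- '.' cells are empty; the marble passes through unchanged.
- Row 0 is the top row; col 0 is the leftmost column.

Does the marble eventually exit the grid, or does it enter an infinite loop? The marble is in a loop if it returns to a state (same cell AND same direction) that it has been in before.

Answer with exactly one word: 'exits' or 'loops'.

Step 1: enter (6,6), '.' pass, move up to (5,6)
Step 2: enter (5,6), '.' pass, move up to (4,6)
Step 3: enter (4,6), '.' pass, move up to (3,6)
Step 4: enter (3,6), '^' forces up->up, move up to (2,6)
Step 5: enter (2,6), '.' pass, move up to (1,6)
Step 6: enter (1,6), '.' pass, move up to (0,6)
Step 7: enter (0,6), '@' teleport (0,6)->(5,4), also enter (5,4), move up to (4,4)
Step 8: enter (4,4), '.' pass, move up to (3,4)
Step 9: enter (3,4), 'v' forces up->down, move down to (4,4)
Step 10: enter (4,4), '.' pass, move down to (5,4)
Step 11: enter (5,4), '@' teleport (5,4)->(0,6), also enter (0,6), move down to (1,6)
Step 12: enter (1,6), '.' pass, move down to (2,6)
Step 13: enter (2,6), '.' pass, move down to (3,6)
Step 14: enter (3,6), '^' forces down->up, move up to (2,6)
Step 15: at (2,6) dir=up — LOOP DETECTED (seen before)

Answer: loops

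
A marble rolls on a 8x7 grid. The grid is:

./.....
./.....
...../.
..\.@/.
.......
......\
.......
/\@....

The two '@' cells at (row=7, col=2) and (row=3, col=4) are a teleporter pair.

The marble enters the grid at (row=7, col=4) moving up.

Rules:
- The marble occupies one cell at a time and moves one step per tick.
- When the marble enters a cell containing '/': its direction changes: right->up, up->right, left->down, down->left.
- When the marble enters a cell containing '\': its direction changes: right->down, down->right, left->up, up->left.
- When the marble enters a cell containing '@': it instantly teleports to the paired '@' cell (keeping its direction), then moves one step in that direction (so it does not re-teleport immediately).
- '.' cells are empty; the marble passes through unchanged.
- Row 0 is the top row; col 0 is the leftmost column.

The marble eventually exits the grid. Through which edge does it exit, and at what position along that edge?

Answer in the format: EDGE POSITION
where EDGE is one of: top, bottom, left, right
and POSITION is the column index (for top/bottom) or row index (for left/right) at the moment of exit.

Answer: left 3

Derivation:
Step 1: enter (7,4), '.' pass, move up to (6,4)
Step 2: enter (6,4), '.' pass, move up to (5,4)
Step 3: enter (5,4), '.' pass, move up to (4,4)
Step 4: enter (4,4), '.' pass, move up to (3,4)
Step 5: enter (3,4), '@' teleport (3,4)->(7,2), also enter (7,2), move up to (6,2)
Step 6: enter (6,2), '.' pass, move up to (5,2)
Step 7: enter (5,2), '.' pass, move up to (4,2)
Step 8: enter (4,2), '.' pass, move up to (3,2)
Step 9: enter (3,2), '\' deflects up->left, move left to (3,1)
Step 10: enter (3,1), '.' pass, move left to (3,0)
Step 11: enter (3,0), '.' pass, move left to (3,-1)
Step 12: at (3,-1) — EXIT via left edge, pos 3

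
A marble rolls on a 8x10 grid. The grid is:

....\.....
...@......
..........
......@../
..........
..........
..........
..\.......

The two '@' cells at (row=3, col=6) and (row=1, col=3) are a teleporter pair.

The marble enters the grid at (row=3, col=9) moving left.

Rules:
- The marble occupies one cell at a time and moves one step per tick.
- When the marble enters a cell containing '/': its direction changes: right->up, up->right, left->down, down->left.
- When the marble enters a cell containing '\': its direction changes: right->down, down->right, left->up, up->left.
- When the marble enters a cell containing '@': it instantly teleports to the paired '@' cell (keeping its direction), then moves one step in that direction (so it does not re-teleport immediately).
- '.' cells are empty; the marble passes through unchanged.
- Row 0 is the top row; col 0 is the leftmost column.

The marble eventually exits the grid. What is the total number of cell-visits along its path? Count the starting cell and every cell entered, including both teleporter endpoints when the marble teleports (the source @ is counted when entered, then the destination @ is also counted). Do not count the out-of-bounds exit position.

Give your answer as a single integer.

Step 1: enter (3,9), '/' deflects left->down, move down to (4,9)
Step 2: enter (4,9), '.' pass, move down to (5,9)
Step 3: enter (5,9), '.' pass, move down to (6,9)
Step 4: enter (6,9), '.' pass, move down to (7,9)
Step 5: enter (7,9), '.' pass, move down to (8,9)
Step 6: at (8,9) — EXIT via bottom edge, pos 9
Path length (cell visits): 5

Answer: 5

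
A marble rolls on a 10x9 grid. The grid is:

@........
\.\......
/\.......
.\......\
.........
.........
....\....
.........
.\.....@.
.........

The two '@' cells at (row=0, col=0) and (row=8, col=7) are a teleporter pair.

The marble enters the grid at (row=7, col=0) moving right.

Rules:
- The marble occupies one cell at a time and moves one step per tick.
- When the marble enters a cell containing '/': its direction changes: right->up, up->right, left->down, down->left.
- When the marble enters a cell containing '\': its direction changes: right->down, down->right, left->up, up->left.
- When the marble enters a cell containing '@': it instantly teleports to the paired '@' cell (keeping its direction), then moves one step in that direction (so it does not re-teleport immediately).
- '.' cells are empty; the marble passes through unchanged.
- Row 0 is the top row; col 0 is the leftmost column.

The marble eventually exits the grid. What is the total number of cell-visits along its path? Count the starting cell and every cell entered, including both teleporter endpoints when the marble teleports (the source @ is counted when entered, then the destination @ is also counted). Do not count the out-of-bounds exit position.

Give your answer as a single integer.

Answer: 9

Derivation:
Step 1: enter (7,0), '.' pass, move right to (7,1)
Step 2: enter (7,1), '.' pass, move right to (7,2)
Step 3: enter (7,2), '.' pass, move right to (7,3)
Step 4: enter (7,3), '.' pass, move right to (7,4)
Step 5: enter (7,4), '.' pass, move right to (7,5)
Step 6: enter (7,5), '.' pass, move right to (7,6)
Step 7: enter (7,6), '.' pass, move right to (7,7)
Step 8: enter (7,7), '.' pass, move right to (7,8)
Step 9: enter (7,8), '.' pass, move right to (7,9)
Step 10: at (7,9) — EXIT via right edge, pos 7
Path length (cell visits): 9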